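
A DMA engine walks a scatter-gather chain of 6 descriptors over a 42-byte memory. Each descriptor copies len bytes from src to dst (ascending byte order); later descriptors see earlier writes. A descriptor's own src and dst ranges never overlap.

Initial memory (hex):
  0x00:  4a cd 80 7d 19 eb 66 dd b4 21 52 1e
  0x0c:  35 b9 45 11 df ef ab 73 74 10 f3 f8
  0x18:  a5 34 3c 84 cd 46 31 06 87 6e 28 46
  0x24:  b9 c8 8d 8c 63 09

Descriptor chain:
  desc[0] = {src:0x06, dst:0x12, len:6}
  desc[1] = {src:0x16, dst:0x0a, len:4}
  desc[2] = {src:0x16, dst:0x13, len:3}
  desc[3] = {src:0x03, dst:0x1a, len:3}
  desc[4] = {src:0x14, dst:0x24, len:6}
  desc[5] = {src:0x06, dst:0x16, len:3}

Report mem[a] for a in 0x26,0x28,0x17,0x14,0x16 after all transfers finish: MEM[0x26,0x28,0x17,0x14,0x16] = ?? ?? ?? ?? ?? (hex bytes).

#0 dst[0x12+6] := {0x66,0xdd,0xb4,0x21,0x52,0x1e}
#1 dst[0x0a+4] := {0x52,0x1e,0xa5,0x34}
#2 dst[0x13+3] := {0x52,0x1e,0xa5}
#3 dst[0x1a+3] := {0x7d,0x19,0xeb}
#4 dst[0x24+6] := {0x1e,0xa5,0x52,0x1e,0xa5,0x34}
#5 dst[0x16+3] := {0x66,0xdd,0xb4}
query mem[0x26]=0x52, mem[0x28]=0xa5, mem[0x17]=0xdd, mem[0x14]=0x1e, mem[0x16]=0x66

MEM[0x26,0x28,0x17,0x14,0x16] = 52 a5 dd 1e 66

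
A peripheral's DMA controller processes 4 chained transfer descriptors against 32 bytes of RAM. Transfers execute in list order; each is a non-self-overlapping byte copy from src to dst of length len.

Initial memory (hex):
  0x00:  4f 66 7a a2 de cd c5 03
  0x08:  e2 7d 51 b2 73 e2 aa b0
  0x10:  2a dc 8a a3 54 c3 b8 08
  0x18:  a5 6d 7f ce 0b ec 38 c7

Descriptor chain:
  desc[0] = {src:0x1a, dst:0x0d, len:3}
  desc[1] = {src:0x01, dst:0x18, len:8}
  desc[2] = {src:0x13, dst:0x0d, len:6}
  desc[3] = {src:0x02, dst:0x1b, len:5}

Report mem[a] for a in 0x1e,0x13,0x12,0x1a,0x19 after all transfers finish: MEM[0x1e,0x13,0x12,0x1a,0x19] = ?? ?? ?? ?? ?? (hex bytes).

  after D0: wrote 3B at 0x0d = 7fce0b
  after D1: wrote 8B at 0x18 = 667aa2decdc503e2
  after D2: wrote 6B at 0x0d = a354c3b80866
  after D3: wrote 5B at 0x1b = 7aa2decdc5
query mem[0x1e]=0xcd, mem[0x13]=0xa3, mem[0x12]=0x66, mem[0x1a]=0xa2, mem[0x19]=0x7a

MEM[0x1e,0x13,0x12,0x1a,0x19] = cd a3 66 a2 7a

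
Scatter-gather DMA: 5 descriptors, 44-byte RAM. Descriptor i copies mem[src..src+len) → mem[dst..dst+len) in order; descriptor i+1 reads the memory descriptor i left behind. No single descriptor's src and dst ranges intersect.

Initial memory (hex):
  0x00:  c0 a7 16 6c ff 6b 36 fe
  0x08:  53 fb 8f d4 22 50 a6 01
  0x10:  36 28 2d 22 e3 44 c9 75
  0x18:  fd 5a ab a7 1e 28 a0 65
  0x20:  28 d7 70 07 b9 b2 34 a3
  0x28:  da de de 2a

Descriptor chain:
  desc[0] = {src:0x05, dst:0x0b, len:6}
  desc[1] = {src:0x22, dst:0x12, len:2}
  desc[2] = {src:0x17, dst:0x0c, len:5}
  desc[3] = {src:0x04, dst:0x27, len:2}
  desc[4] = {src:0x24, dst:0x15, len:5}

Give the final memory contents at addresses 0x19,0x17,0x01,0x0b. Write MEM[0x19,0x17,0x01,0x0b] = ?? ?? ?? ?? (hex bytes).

[0] 0x05->0x0b len=6 : 6b 36 fe 53 fb 8f
[1] 0x22->0x12 len=2 : 70 07
[2] 0x17->0x0c len=5 : 75 fd 5a ab a7
[3] 0x04->0x27 len=2 : ff 6b
[4] 0x24->0x15 len=5 : b9 b2 34 ff 6b
query mem[0x19]=0x6b, mem[0x17]=0x34, mem[0x01]=0xa7, mem[0x0b]=0x6b

MEM[0x19,0x17,0x01,0x0b] = 6b 34 a7 6b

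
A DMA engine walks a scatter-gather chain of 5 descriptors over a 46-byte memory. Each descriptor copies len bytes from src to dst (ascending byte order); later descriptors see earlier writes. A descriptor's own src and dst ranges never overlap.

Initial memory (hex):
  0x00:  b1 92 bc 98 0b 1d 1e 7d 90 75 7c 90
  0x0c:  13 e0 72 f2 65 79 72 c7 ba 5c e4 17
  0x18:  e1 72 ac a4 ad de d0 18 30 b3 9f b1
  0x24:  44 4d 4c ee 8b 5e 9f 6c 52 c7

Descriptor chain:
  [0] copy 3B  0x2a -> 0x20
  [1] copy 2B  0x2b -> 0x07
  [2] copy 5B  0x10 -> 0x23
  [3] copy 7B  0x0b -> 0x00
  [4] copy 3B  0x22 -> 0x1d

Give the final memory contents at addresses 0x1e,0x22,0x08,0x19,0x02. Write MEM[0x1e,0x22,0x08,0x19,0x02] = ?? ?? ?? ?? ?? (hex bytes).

  after D0: wrote 3B at 0x20 = 9f6c52
  after D1: wrote 2B at 0x07 = 6c52
  after D2: wrote 5B at 0x23 = 657972c7ba
  after D3: wrote 7B at 0x00 = 9013e072f26579
  after D4: wrote 3B at 0x1d = 526579
query mem[0x1e]=0x65, mem[0x22]=0x52, mem[0x08]=0x52, mem[0x19]=0x72, mem[0x02]=0xe0

MEM[0x1e,0x22,0x08,0x19,0x02] = 65 52 52 72 e0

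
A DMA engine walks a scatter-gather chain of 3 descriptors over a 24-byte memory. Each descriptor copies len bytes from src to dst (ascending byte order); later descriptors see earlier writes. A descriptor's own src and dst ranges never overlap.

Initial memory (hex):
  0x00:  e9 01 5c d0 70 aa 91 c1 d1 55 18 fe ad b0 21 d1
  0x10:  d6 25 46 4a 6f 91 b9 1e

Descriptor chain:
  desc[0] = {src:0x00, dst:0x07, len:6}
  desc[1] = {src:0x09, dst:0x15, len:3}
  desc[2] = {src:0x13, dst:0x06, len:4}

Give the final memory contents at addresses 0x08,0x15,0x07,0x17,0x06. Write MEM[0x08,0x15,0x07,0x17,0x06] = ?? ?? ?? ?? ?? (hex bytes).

D0: mem[0x07..0x0c] <- [e9 01 5c d0 70 aa]
D1: mem[0x15..0x17] <- [5c d0 70]
D2: mem[0x06..0x09] <- [4a 6f 5c d0]
query mem[0x08]=0x5c, mem[0x15]=0x5c, mem[0x07]=0x6f, mem[0x17]=0x70, mem[0x06]=0x4a

MEM[0x08,0x15,0x07,0x17,0x06] = 5c 5c 6f 70 4a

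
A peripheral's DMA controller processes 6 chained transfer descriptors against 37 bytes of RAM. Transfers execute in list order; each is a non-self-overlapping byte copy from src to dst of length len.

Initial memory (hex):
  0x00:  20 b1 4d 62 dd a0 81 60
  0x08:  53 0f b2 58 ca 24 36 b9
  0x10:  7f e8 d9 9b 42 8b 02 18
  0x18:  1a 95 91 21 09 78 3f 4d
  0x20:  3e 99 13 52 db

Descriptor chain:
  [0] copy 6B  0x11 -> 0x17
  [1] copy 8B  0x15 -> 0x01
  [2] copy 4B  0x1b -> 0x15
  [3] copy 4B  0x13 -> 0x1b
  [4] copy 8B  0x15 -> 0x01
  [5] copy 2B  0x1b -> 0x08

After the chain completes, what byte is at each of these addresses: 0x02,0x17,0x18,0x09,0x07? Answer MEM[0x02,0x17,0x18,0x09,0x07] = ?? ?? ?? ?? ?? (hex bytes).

#0 dst[0x17+6] := {0xe8,0xd9,0x9b,0x42,0x8b,0x02}
#1 dst[0x01+8] := {0x8b,0x02,0xe8,0xd9,0x9b,0x42,0x8b,0x02}
#2 dst[0x15+4] := {0x8b,0x02,0x78,0x3f}
#3 dst[0x1b+4] := {0x9b,0x42,0x8b,0x02}
#4 dst[0x01+8] := {0x8b,0x02,0x78,0x3f,0x9b,0x42,0x9b,0x42}
#5 dst[0x08+2] := {0x9b,0x42}
query mem[0x02]=0x02, mem[0x17]=0x78, mem[0x18]=0x3f, mem[0x09]=0x42, mem[0x07]=0x9b

MEM[0x02,0x17,0x18,0x09,0x07] = 02 78 3f 42 9b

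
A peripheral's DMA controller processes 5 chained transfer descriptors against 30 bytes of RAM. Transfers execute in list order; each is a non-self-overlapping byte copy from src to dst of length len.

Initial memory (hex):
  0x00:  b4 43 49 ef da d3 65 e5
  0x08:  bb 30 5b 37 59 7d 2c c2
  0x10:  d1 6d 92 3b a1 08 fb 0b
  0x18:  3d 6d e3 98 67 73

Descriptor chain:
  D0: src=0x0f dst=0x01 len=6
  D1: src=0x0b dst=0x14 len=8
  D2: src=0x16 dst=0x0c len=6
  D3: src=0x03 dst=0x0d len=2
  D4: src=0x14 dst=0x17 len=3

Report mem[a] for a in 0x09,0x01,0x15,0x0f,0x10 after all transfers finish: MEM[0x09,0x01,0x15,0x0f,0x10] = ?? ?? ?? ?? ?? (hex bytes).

MEM[0x09,0x01,0x15,0x0f,0x10] = 30 c2 59 d1 6d

#0 dst[0x01+6] := {0xc2,0xd1,0x6d,0x92,0x3b,0xa1}
#1 dst[0x14+8] := {0x37,0x59,0x7d,0x2c,0xc2,0xd1,0x6d,0x92}
#2 dst[0x0c+6] := {0x7d,0x2c,0xc2,0xd1,0x6d,0x92}
#3 dst[0x0d+2] := {0x6d,0x92}
#4 dst[0x17+3] := {0x37,0x59,0x7d}
query mem[0x09]=0x30, mem[0x01]=0xc2, mem[0x15]=0x59, mem[0x0f]=0xd1, mem[0x10]=0x6d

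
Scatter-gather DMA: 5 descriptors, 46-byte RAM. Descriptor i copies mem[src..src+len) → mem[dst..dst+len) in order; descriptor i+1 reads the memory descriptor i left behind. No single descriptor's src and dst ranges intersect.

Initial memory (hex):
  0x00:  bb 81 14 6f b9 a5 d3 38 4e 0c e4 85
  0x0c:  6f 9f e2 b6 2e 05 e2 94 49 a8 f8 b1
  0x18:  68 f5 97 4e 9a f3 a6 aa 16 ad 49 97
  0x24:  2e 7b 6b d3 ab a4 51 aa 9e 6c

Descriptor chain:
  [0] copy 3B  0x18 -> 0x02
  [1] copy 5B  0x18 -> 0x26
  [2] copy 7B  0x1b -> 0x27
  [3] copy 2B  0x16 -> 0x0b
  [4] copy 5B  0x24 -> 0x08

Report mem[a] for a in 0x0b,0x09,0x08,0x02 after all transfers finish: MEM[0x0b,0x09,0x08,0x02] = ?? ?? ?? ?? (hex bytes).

  after D0: wrote 3B at 0x02 = 68f597
  after D1: wrote 5B at 0x26 = 68f5974e9a
  after D2: wrote 7B at 0x27 = 4e9af3a6aa16ad
  after D3: wrote 2B at 0x0b = f8b1
  after D4: wrote 5B at 0x08 = 2e7b684e9a
query mem[0x0b]=0x4e, mem[0x09]=0x7b, mem[0x08]=0x2e, mem[0x02]=0x68

MEM[0x0b,0x09,0x08,0x02] = 4e 7b 2e 68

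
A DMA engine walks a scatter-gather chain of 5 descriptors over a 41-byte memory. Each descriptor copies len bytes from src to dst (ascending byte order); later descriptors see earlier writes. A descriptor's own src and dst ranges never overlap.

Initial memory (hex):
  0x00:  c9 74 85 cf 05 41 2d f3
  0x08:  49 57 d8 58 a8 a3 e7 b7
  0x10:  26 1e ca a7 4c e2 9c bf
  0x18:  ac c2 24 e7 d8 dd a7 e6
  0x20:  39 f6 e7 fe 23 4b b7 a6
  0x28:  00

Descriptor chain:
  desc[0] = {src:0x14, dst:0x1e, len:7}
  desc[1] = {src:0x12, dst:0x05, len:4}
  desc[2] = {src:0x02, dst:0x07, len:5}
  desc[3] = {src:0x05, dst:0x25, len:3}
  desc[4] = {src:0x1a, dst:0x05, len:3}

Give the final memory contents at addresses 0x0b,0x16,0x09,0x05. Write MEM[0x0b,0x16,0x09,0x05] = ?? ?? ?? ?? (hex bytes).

MEM[0x0b,0x16,0x09,0x05] = a7 9c 05 24

#0 dst[0x1e+7] := {0x4c,0xe2,0x9c,0xbf,0xac,0xc2,0x24}
#1 dst[0x05+4] := {0xca,0xa7,0x4c,0xe2}
#2 dst[0x07+5] := {0x85,0xcf,0x05,0xca,0xa7}
#3 dst[0x25+3] := {0xca,0xa7,0x85}
#4 dst[0x05+3] := {0x24,0xe7,0xd8}
query mem[0x0b]=0xa7, mem[0x16]=0x9c, mem[0x09]=0x05, mem[0x05]=0x24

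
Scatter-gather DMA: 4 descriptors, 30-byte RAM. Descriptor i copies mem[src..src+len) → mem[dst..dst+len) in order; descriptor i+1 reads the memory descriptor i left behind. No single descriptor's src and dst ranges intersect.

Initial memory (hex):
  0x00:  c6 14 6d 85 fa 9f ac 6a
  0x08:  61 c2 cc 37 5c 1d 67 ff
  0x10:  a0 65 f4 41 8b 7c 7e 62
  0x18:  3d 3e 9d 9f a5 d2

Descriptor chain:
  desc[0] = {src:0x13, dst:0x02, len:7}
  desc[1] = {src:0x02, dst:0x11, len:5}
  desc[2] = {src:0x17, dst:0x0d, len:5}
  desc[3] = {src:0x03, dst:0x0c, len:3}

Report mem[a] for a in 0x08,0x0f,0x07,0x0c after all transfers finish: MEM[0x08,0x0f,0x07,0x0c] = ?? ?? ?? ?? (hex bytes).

MEM[0x08,0x0f,0x07,0x0c] = 3e 3e 3d 8b

#0 dst[0x02+7] := {0x41,0x8b,0x7c,0x7e,0x62,0x3d,0x3e}
#1 dst[0x11+5] := {0x41,0x8b,0x7c,0x7e,0x62}
#2 dst[0x0d+5] := {0x62,0x3d,0x3e,0x9d,0x9f}
#3 dst[0x0c+3] := {0x8b,0x7c,0x7e}
query mem[0x08]=0x3e, mem[0x0f]=0x3e, mem[0x07]=0x3d, mem[0x0c]=0x8b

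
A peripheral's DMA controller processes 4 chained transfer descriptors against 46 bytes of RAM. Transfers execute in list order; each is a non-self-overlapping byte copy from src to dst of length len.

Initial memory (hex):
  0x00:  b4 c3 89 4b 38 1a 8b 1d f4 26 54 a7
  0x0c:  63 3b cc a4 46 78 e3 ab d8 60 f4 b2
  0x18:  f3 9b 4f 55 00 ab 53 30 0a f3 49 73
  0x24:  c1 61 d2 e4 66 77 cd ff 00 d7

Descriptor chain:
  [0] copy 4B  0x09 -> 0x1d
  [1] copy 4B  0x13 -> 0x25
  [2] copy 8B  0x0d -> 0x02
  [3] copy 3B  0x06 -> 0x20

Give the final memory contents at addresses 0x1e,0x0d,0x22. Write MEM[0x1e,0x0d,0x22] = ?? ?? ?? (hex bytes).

#0 dst[0x1d+4] := {0x26,0x54,0xa7,0x63}
#1 dst[0x25+4] := {0xab,0xd8,0x60,0xf4}
#2 dst[0x02+8] := {0x3b,0xcc,0xa4,0x46,0x78,0xe3,0xab,0xd8}
#3 dst[0x20+3] := {0x78,0xe3,0xab}
query mem[0x1e]=0x54, mem[0x0d]=0x3b, mem[0x22]=0xab

MEM[0x1e,0x0d,0x22] = 54 3b ab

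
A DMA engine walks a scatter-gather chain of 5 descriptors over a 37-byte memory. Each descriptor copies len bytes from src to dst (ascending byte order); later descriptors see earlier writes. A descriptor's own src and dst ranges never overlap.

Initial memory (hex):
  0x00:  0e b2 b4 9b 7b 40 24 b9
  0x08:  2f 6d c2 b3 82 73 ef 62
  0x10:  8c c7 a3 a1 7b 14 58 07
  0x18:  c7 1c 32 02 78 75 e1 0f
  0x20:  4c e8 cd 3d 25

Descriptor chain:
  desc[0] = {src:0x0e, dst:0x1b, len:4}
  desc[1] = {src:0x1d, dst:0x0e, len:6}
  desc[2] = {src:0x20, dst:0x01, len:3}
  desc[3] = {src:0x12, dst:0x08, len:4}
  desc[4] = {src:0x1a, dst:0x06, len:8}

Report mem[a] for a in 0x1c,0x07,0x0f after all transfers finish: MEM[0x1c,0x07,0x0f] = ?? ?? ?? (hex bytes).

MEM[0x1c,0x07,0x0f] = 62 ef c7

[0] 0x0e->0x1b len=4 : ef 62 8c c7
[1] 0x1d->0x0e len=6 : 8c c7 0f 4c e8 cd
[2] 0x20->0x01 len=3 : 4c e8 cd
[3] 0x12->0x08 len=4 : e8 cd 7b 14
[4] 0x1a->0x06 len=8 : 32 ef 62 8c c7 0f 4c e8
query mem[0x1c]=0x62, mem[0x07]=0xef, mem[0x0f]=0xc7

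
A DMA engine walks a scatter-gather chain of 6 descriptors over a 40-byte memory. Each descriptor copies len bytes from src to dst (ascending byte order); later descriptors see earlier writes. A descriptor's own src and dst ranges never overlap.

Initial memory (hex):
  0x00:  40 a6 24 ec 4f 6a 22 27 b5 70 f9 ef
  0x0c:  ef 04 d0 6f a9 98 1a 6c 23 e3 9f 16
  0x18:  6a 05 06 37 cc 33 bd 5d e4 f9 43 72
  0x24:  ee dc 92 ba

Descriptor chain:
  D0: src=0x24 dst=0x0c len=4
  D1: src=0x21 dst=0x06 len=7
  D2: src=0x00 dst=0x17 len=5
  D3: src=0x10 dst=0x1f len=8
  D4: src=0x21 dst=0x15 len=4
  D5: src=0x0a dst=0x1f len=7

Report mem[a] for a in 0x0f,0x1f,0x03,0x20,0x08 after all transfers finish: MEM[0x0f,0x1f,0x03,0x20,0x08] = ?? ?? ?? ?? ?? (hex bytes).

D0: mem[0x0c..0x0f] <- [ee dc 92 ba]
D1: mem[0x06..0x0c] <- [f9 43 72 ee dc 92 ba]
D2: mem[0x17..0x1b] <- [40 a6 24 ec 4f]
D3: mem[0x1f..0x26] <- [a9 98 1a 6c 23 e3 9f 40]
D4: mem[0x15..0x18] <- [1a 6c 23 e3]
D5: mem[0x1f..0x25] <- [dc 92 ba dc 92 ba a9]
query mem[0x0f]=0xba, mem[0x1f]=0xdc, mem[0x03]=0xec, mem[0x20]=0x92, mem[0x08]=0x72

MEM[0x0f,0x1f,0x03,0x20,0x08] = ba dc ec 92 72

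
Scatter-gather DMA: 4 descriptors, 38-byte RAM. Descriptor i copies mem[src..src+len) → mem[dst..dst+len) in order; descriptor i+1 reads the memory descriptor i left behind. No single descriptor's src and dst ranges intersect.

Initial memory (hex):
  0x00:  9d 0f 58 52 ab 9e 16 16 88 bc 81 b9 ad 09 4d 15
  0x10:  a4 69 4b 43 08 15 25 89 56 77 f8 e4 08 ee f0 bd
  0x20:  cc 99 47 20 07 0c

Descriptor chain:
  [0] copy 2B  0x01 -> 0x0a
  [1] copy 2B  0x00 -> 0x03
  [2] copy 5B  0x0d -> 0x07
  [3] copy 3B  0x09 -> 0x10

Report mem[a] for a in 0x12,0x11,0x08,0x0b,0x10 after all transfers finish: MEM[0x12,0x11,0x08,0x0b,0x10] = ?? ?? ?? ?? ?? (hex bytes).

MEM[0x12,0x11,0x08,0x0b,0x10] = 69 a4 4d 69 15

#0 dst[0x0a+2] := {0x0f,0x58}
#1 dst[0x03+2] := {0x9d,0x0f}
#2 dst[0x07+5] := {0x09,0x4d,0x15,0xa4,0x69}
#3 dst[0x10+3] := {0x15,0xa4,0x69}
query mem[0x12]=0x69, mem[0x11]=0xa4, mem[0x08]=0x4d, mem[0x0b]=0x69, mem[0x10]=0x15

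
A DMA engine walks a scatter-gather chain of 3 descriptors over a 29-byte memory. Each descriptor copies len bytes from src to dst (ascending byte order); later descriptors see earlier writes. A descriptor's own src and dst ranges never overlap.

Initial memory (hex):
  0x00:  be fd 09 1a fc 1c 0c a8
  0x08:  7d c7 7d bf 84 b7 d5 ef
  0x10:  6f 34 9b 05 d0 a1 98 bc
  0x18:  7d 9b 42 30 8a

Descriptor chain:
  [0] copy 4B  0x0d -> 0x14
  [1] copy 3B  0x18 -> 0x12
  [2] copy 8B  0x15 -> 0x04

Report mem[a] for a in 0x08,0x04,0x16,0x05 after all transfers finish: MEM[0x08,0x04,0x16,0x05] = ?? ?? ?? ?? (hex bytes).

[0] 0x0d->0x14 len=4 : b7 d5 ef 6f
[1] 0x18->0x12 len=3 : 7d 9b 42
[2] 0x15->0x04 len=8 : d5 ef 6f 7d 9b 42 30 8a
query mem[0x08]=0x9b, mem[0x04]=0xd5, mem[0x16]=0xef, mem[0x05]=0xef

MEM[0x08,0x04,0x16,0x05] = 9b d5 ef ef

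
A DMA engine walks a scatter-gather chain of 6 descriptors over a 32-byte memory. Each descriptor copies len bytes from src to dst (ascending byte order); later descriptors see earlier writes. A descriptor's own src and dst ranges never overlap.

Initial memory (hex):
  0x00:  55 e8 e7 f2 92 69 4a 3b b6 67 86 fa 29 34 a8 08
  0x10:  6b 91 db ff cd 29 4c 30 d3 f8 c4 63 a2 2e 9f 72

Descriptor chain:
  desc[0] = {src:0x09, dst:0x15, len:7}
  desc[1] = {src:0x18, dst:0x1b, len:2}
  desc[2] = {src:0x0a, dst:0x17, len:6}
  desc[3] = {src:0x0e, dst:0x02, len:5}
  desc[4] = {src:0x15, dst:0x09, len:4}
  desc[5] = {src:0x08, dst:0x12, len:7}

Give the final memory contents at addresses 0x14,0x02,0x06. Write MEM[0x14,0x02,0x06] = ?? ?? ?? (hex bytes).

MEM[0x14,0x02,0x06] = 86 a8 db

#0 dst[0x15+7] := {0x67,0x86,0xfa,0x29,0x34,0xa8,0x08}
#1 dst[0x1b+2] := {0x29,0x34}
#2 dst[0x17+6] := {0x86,0xfa,0x29,0x34,0xa8,0x08}
#3 dst[0x02+5] := {0xa8,0x08,0x6b,0x91,0xdb}
#4 dst[0x09+4] := {0x67,0x86,0x86,0xfa}
#5 dst[0x12+7] := {0xb6,0x67,0x86,0x86,0xfa,0x34,0xa8}
query mem[0x14]=0x86, mem[0x02]=0xa8, mem[0x06]=0xdb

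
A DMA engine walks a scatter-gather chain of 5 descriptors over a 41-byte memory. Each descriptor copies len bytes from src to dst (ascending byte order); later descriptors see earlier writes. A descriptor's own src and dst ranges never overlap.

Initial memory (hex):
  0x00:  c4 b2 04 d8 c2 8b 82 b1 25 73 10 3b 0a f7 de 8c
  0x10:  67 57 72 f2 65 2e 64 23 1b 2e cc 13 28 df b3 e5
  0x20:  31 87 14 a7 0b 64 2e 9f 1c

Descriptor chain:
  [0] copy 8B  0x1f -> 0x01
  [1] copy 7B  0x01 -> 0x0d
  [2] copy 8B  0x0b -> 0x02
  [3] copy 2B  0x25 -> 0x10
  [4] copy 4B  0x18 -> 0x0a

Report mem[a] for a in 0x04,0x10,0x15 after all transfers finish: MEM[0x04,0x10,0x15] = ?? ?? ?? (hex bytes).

MEM[0x04,0x10,0x15] = e5 64 2e

  after D0: wrote 8B at 0x01 = e5318714a70b642e
  after D1: wrote 7B at 0x0d = e5318714a70b64
  after D2: wrote 8B at 0x02 = 3b0ae5318714a70b
  after D3: wrote 2B at 0x10 = 642e
  after D4: wrote 4B at 0x0a = 1b2ecc13
query mem[0x04]=0xe5, mem[0x10]=0x64, mem[0x15]=0x2e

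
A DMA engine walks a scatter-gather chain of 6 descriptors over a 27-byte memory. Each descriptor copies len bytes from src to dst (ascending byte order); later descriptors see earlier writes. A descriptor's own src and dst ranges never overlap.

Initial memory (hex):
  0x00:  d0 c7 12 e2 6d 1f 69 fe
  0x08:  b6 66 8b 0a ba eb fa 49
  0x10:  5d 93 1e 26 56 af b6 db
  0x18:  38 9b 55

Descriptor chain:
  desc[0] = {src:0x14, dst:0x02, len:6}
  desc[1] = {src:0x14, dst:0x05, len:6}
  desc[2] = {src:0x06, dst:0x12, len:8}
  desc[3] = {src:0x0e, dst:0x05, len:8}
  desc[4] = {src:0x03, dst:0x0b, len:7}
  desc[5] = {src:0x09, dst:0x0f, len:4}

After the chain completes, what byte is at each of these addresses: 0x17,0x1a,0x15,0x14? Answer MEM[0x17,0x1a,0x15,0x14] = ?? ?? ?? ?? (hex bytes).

  after D0: wrote 6B at 0x02 = 56afb6db389b
  after D1: wrote 6B at 0x05 = 56afb6db389b
  after D2: wrote 8B at 0x12 = afb6db389b0abaeb
  after D3: wrote 8B at 0x05 = fa495d93afb6db38
  after D4: wrote 7B at 0x0b = afb6fa495d93af
  after D5: wrote 4B at 0x0f = afb6afb6
query mem[0x17]=0x0a, mem[0x1a]=0x55, mem[0x15]=0x38, mem[0x14]=0xdb

MEM[0x17,0x1a,0x15,0x14] = 0a 55 38 db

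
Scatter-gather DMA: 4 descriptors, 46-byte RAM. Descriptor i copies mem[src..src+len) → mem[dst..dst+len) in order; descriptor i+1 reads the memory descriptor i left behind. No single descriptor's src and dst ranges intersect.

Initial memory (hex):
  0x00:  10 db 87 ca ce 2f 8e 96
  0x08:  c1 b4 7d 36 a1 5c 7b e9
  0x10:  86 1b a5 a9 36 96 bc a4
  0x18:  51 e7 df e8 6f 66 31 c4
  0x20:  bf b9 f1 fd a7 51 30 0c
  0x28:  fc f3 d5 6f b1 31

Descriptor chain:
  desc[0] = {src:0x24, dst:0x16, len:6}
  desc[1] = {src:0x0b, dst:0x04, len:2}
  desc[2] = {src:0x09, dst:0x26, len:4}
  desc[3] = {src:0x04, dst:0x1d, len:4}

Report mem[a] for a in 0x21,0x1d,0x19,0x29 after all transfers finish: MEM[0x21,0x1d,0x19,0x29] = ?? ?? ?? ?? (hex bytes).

MEM[0x21,0x1d,0x19,0x29] = b9 36 0c a1

[0] 0x24->0x16 len=6 : a7 51 30 0c fc f3
[1] 0x0b->0x04 len=2 : 36 a1
[2] 0x09->0x26 len=4 : b4 7d 36 a1
[3] 0x04->0x1d len=4 : 36 a1 8e 96
query mem[0x21]=0xb9, mem[0x1d]=0x36, mem[0x19]=0x0c, mem[0x29]=0xa1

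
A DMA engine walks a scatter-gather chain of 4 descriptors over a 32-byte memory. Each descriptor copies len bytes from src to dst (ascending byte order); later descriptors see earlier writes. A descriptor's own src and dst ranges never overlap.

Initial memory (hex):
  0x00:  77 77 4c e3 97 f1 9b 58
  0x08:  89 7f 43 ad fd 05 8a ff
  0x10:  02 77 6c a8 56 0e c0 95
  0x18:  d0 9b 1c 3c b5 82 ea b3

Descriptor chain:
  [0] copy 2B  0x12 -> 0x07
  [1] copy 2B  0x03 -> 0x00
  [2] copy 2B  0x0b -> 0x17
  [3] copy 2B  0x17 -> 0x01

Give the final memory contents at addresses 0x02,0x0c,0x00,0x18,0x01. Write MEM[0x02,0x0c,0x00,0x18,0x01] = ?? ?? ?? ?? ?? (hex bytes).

MEM[0x02,0x0c,0x00,0x18,0x01] = fd fd e3 fd ad

D0: mem[0x07..0x08] <- [6c a8]
D1: mem[0x00..0x01] <- [e3 97]
D2: mem[0x17..0x18] <- [ad fd]
D3: mem[0x01..0x02] <- [ad fd]
query mem[0x02]=0xfd, mem[0x0c]=0xfd, mem[0x00]=0xe3, mem[0x18]=0xfd, mem[0x01]=0xad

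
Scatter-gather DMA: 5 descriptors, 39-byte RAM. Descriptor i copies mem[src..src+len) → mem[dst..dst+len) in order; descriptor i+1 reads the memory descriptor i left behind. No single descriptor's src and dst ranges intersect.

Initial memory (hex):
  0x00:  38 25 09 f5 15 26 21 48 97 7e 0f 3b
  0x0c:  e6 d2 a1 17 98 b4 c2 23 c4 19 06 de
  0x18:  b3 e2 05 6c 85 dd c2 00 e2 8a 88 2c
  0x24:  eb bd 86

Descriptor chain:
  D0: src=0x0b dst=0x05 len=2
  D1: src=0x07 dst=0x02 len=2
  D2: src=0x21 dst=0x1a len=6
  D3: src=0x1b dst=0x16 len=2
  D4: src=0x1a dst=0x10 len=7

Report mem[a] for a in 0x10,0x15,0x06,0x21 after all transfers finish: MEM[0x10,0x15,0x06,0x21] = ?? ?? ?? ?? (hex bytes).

MEM[0x10,0x15,0x06,0x21] = 8a 86 e6 8a

  after D0: wrote 2B at 0x05 = 3be6
  after D1: wrote 2B at 0x02 = 4897
  after D2: wrote 6B at 0x1a = 8a882cebbd86
  after D3: wrote 2B at 0x16 = 882c
  after D4: wrote 7B at 0x10 = 8a882cebbd86e2
query mem[0x10]=0x8a, mem[0x15]=0x86, mem[0x06]=0xe6, mem[0x21]=0x8a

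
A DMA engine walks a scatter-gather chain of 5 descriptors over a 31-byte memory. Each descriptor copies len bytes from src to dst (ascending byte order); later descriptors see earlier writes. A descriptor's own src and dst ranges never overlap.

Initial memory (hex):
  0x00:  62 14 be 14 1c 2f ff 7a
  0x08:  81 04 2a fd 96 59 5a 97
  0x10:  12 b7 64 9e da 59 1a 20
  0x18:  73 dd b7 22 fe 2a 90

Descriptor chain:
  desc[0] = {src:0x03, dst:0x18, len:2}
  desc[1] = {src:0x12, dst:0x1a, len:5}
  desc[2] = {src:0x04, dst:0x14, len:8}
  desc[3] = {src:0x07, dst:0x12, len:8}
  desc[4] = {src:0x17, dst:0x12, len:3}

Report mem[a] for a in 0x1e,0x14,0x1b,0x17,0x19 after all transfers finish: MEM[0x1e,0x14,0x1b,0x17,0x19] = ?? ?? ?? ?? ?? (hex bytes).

  after D0: wrote 2B at 0x18 = 141c
  after D1: wrote 5B at 0x1a = 649eda591a
  after D2: wrote 8B at 0x14 = 1c2fff7a81042afd
  after D3: wrote 8B at 0x12 = 7a81042afd96595a
  after D4: wrote 3B at 0x12 = 96595a
query mem[0x1e]=0x1a, mem[0x14]=0x5a, mem[0x1b]=0xfd, mem[0x17]=0x96, mem[0x19]=0x5a

MEM[0x1e,0x14,0x1b,0x17,0x19] = 1a 5a fd 96 5a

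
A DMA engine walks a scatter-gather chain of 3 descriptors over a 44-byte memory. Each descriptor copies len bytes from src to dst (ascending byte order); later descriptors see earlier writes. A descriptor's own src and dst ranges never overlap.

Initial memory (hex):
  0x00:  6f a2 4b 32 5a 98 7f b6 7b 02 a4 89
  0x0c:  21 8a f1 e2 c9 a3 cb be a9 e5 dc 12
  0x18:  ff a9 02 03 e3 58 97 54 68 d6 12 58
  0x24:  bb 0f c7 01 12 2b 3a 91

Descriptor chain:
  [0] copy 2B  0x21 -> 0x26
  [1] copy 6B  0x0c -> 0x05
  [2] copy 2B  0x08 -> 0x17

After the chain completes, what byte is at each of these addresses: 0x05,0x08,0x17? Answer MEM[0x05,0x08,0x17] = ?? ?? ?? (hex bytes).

MEM[0x05,0x08,0x17] = 21 e2 e2

[0] 0x21->0x26 len=2 : d6 12
[1] 0x0c->0x05 len=6 : 21 8a f1 e2 c9 a3
[2] 0x08->0x17 len=2 : e2 c9
query mem[0x05]=0x21, mem[0x08]=0xe2, mem[0x17]=0xe2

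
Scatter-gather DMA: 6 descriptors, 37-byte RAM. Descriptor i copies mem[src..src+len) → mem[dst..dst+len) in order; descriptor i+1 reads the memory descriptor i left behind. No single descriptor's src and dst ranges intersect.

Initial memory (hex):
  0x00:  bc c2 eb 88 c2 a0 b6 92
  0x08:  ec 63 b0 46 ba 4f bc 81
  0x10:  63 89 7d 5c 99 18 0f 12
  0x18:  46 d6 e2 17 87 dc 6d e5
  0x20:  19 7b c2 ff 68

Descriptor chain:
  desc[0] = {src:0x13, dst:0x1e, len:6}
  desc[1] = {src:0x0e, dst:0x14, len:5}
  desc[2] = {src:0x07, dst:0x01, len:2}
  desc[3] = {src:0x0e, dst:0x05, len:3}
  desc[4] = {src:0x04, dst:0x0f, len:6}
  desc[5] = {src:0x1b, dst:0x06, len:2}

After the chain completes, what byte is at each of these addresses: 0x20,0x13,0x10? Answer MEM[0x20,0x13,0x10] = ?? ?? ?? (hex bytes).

  after D0: wrote 6B at 0x1e = 5c99180f1246
  after D1: wrote 5B at 0x14 = bc8163897d
  after D2: wrote 2B at 0x01 = 92ec
  after D3: wrote 3B at 0x05 = bc8163
  after D4: wrote 6B at 0x0f = c2bc8163ec63
  after D5: wrote 2B at 0x06 = 1787
query mem[0x20]=0x18, mem[0x13]=0xec, mem[0x10]=0xbc

MEM[0x20,0x13,0x10] = 18 ec bc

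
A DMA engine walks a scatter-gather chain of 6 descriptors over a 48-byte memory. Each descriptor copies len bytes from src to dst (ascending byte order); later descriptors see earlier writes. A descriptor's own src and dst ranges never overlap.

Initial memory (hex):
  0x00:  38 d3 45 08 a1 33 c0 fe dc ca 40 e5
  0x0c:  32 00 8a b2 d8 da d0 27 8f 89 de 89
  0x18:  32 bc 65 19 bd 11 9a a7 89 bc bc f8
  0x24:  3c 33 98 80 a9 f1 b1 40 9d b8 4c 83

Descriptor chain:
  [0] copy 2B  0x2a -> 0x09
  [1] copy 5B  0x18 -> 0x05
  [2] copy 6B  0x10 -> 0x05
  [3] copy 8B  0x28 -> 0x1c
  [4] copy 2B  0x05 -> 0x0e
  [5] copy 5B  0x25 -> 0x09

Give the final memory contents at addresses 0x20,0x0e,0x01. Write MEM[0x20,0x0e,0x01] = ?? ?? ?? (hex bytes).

[0] 0x2a->0x09 len=2 : b1 40
[1] 0x18->0x05 len=5 : 32 bc 65 19 bd
[2] 0x10->0x05 len=6 : d8 da d0 27 8f 89
[3] 0x28->0x1c len=8 : a9 f1 b1 40 9d b8 4c 83
[4] 0x05->0x0e len=2 : d8 da
[5] 0x25->0x09 len=5 : 33 98 80 a9 f1
query mem[0x20]=0x9d, mem[0x0e]=0xd8, mem[0x01]=0xd3

MEM[0x20,0x0e,0x01] = 9d d8 d3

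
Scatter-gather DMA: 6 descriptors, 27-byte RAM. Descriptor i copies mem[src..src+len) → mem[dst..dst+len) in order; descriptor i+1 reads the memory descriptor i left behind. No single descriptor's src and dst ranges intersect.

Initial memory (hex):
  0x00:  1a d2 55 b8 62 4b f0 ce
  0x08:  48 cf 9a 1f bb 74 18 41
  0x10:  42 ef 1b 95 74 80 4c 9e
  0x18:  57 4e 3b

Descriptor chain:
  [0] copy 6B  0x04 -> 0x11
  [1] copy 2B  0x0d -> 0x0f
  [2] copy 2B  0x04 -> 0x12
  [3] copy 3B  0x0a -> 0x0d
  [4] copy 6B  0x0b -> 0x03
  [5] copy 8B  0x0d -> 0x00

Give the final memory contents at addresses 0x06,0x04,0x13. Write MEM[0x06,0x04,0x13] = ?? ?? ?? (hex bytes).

MEM[0x06,0x04,0x13] = 4b 62 4b

D0: mem[0x11..0x16] <- [62 4b f0 ce 48 cf]
D1: mem[0x0f..0x10] <- [74 18]
D2: mem[0x12..0x13] <- [62 4b]
D3: mem[0x0d..0x0f] <- [9a 1f bb]
D4: mem[0x03..0x08] <- [1f bb 9a 1f bb 18]
D5: mem[0x00..0x07] <- [9a 1f bb 18 62 62 4b ce]
query mem[0x06]=0x4b, mem[0x04]=0x62, mem[0x13]=0x4b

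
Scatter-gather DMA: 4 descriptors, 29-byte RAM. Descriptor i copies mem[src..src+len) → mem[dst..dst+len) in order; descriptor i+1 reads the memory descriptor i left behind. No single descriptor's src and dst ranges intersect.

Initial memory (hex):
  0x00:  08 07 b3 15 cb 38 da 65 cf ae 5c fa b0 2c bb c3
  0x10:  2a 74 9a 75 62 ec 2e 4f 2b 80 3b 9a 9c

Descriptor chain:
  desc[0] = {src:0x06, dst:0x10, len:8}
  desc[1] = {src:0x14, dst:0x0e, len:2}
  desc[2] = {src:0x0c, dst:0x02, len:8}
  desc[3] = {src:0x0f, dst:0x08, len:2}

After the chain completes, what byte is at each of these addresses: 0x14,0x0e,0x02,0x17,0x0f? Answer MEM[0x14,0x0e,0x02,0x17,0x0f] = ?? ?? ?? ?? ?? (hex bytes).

MEM[0x14,0x0e,0x02,0x17,0x0f] = 5c 5c b0 2c fa

D0: mem[0x10..0x17] <- [da 65 cf ae 5c fa b0 2c]
D1: mem[0x0e..0x0f] <- [5c fa]
D2: mem[0x02..0x09] <- [b0 2c 5c fa da 65 cf ae]
D3: mem[0x08..0x09] <- [fa da]
query mem[0x14]=0x5c, mem[0x0e]=0x5c, mem[0x02]=0xb0, mem[0x17]=0x2c, mem[0x0f]=0xfa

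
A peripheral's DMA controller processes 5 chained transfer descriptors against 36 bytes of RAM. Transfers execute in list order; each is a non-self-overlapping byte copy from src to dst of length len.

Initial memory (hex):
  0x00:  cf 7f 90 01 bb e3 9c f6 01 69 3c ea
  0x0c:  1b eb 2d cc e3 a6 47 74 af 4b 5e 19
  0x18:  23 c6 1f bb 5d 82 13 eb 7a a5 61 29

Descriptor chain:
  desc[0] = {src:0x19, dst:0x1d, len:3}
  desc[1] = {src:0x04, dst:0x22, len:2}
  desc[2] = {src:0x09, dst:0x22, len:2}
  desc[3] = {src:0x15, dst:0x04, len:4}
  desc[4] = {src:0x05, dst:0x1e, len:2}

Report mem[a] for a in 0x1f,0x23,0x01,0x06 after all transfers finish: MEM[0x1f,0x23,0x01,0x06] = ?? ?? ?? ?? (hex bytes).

  after D0: wrote 3B at 0x1d = c61fbb
  after D1: wrote 2B at 0x22 = bbe3
  after D2: wrote 2B at 0x22 = 693c
  after D3: wrote 4B at 0x04 = 4b5e1923
  after D4: wrote 2B at 0x1e = 5e19
query mem[0x1f]=0x19, mem[0x23]=0x3c, mem[0x01]=0x7f, mem[0x06]=0x19

MEM[0x1f,0x23,0x01,0x06] = 19 3c 7f 19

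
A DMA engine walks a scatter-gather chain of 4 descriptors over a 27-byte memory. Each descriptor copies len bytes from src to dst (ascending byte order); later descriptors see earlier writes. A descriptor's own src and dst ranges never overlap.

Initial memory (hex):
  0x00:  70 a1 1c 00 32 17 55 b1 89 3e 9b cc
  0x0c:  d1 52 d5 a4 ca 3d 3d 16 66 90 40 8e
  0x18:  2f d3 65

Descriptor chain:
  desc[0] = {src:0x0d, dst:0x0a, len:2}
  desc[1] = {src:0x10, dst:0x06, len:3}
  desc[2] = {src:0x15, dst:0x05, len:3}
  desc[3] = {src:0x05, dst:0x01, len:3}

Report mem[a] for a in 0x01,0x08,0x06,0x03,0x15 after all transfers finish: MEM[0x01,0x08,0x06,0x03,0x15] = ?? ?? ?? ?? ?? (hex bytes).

  after D0: wrote 2B at 0x0a = 52d5
  after D1: wrote 3B at 0x06 = ca3d3d
  after D2: wrote 3B at 0x05 = 90408e
  after D3: wrote 3B at 0x01 = 90408e
query mem[0x01]=0x90, mem[0x08]=0x3d, mem[0x06]=0x40, mem[0x03]=0x8e, mem[0x15]=0x90

MEM[0x01,0x08,0x06,0x03,0x15] = 90 3d 40 8e 90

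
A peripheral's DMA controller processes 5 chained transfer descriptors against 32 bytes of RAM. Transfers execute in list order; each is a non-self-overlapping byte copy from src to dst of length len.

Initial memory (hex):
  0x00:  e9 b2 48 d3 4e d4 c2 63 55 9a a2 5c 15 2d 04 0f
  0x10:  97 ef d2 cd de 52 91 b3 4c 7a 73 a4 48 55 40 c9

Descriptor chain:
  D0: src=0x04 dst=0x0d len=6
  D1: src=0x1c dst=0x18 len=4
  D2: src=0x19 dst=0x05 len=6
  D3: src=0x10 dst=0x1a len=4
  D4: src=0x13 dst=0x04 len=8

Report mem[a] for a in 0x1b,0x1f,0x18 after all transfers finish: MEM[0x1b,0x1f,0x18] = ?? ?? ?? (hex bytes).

D0: mem[0x0d..0x12] <- [4e d4 c2 63 55 9a]
D1: mem[0x18..0x1b] <- [48 55 40 c9]
D2: mem[0x05..0x0a] <- [55 40 c9 48 55 40]
D3: mem[0x1a..0x1d] <- [63 55 9a cd]
D4: mem[0x04..0x0b] <- [cd de 52 91 b3 48 55 63]
query mem[0x1b]=0x55, mem[0x1f]=0xc9, mem[0x18]=0x48

MEM[0x1b,0x1f,0x18] = 55 c9 48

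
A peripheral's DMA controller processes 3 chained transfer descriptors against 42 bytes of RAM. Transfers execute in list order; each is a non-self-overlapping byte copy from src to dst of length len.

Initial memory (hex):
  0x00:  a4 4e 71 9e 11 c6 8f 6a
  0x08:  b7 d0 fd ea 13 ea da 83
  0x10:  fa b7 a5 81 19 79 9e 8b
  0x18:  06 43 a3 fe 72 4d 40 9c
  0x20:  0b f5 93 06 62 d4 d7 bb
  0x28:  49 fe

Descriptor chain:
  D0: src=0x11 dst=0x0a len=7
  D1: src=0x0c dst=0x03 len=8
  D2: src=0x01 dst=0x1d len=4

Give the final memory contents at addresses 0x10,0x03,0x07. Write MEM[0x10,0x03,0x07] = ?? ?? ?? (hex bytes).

MEM[0x10,0x03,0x07] = 8b 81 8b

  after D0: wrote 7B at 0x0a = b7a58119799e8b
  after D1: wrote 8B at 0x03 = 8119799e8bb7a581
  after D2: wrote 4B at 0x1d = 4e718119
query mem[0x10]=0x8b, mem[0x03]=0x81, mem[0x07]=0x8b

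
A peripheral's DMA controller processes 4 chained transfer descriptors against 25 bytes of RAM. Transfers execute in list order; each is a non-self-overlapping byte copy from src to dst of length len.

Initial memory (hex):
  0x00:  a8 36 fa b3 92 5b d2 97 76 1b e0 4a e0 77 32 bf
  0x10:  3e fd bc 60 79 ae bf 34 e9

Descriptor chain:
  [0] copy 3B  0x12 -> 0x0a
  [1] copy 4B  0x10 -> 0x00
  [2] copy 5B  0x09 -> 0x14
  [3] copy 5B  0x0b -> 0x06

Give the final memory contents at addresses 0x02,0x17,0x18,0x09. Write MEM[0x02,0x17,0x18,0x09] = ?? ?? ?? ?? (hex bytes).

D0: mem[0x0a..0x0c] <- [bc 60 79]
D1: mem[0x00..0x03] <- [3e fd bc 60]
D2: mem[0x14..0x18] <- [1b bc 60 79 77]
D3: mem[0x06..0x0a] <- [60 79 77 32 bf]
query mem[0x02]=0xbc, mem[0x17]=0x79, mem[0x18]=0x77, mem[0x09]=0x32

MEM[0x02,0x17,0x18,0x09] = bc 79 77 32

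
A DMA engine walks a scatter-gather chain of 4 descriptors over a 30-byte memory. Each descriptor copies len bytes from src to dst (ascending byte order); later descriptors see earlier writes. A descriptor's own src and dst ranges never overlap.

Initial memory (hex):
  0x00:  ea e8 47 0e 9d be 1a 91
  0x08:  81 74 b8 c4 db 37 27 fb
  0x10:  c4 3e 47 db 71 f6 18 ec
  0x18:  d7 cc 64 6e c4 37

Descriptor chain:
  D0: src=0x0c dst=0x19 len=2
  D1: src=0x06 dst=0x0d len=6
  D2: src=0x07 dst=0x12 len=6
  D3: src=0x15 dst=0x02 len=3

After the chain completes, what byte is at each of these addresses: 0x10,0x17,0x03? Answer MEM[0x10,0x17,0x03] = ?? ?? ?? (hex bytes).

#0 dst[0x19+2] := {0xdb,0x37}
#1 dst[0x0d+6] := {0x1a,0x91,0x81,0x74,0xb8,0xc4}
#2 dst[0x12+6] := {0x91,0x81,0x74,0xb8,0xc4,0xdb}
#3 dst[0x02+3] := {0xb8,0xc4,0xdb}
query mem[0x10]=0x74, mem[0x17]=0xdb, mem[0x03]=0xc4

MEM[0x10,0x17,0x03] = 74 db c4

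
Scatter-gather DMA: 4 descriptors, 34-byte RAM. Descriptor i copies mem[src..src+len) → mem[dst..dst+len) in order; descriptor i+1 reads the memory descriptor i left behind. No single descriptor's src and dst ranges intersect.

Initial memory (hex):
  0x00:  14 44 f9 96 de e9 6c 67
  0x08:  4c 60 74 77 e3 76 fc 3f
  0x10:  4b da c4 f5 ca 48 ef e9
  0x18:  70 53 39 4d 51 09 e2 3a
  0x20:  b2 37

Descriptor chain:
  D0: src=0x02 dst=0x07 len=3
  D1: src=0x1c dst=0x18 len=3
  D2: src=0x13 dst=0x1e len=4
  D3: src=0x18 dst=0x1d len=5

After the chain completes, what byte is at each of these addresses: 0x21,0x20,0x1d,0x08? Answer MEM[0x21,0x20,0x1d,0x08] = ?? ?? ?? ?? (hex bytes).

  after D0: wrote 3B at 0x07 = f996de
  after D1: wrote 3B at 0x18 = 5109e2
  after D2: wrote 4B at 0x1e = f5ca48ef
  after D3: wrote 5B at 0x1d = 5109e24d51
query mem[0x21]=0x51, mem[0x20]=0x4d, mem[0x1d]=0x51, mem[0x08]=0x96

MEM[0x21,0x20,0x1d,0x08] = 51 4d 51 96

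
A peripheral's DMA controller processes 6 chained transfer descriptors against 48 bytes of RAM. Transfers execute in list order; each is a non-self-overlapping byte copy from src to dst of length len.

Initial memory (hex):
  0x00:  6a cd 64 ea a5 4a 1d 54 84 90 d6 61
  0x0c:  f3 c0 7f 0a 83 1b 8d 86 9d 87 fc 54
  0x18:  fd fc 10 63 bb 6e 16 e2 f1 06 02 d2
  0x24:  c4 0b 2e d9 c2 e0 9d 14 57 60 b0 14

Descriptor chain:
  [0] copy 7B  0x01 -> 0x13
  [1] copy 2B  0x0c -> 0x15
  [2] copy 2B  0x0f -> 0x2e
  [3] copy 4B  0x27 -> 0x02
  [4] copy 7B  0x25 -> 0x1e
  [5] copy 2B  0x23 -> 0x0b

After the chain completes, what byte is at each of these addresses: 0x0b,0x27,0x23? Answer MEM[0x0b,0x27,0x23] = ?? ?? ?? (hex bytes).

[0] 0x01->0x13 len=7 : cd 64 ea a5 4a 1d 54
[1] 0x0c->0x15 len=2 : f3 c0
[2] 0x0f->0x2e len=2 : 0a 83
[3] 0x27->0x02 len=4 : d9 c2 e0 9d
[4] 0x25->0x1e len=7 : 0b 2e d9 c2 e0 9d 14
[5] 0x23->0x0b len=2 : 9d 14
query mem[0x0b]=0x9d, mem[0x27]=0xd9, mem[0x23]=0x9d

MEM[0x0b,0x27,0x23] = 9d d9 9d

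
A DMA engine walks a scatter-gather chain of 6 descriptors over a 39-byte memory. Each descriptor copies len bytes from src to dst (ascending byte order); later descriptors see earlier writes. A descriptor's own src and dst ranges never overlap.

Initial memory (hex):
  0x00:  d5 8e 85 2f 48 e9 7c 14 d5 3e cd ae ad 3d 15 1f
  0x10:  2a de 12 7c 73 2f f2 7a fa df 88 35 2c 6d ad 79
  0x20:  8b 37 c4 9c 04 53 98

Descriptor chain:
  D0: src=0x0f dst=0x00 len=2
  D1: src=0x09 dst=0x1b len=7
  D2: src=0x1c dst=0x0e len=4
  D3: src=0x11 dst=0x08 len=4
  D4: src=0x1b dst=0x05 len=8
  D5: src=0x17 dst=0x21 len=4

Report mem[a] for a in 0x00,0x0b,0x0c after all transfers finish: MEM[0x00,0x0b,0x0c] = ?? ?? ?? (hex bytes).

MEM[0x00,0x0b,0x0c] = 1f 1f c4

  after D0: wrote 2B at 0x00 = 1f2a
  after D1: wrote 7B at 0x1b = 3ecdaead3d151f
  after D2: wrote 4B at 0x0e = cdaead3d
  after D3: wrote 4B at 0x08 = 3d127c73
  after D4: wrote 8B at 0x05 = 3ecdaead3d151fc4
  after D5: wrote 4B at 0x21 = 7afadf88
query mem[0x00]=0x1f, mem[0x0b]=0x1f, mem[0x0c]=0xc4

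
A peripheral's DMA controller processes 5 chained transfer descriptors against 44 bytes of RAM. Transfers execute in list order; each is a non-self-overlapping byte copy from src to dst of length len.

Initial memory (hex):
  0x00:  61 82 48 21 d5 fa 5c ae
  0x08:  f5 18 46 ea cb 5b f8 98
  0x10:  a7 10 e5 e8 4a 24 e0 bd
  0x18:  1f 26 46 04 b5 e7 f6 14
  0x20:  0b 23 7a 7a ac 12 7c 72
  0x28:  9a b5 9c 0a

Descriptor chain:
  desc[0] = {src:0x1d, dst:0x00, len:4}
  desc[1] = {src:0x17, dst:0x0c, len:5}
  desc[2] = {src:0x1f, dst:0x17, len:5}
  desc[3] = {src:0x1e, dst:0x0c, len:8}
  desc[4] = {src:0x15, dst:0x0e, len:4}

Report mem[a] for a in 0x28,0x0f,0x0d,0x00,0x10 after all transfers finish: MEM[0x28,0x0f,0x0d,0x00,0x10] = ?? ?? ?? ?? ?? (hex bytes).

  after D0: wrote 4B at 0x00 = e7f6140b
  after D1: wrote 5B at 0x0c = bd1f264604
  after D2: wrote 5B at 0x17 = 140b237a7a
  after D3: wrote 8B at 0x0c = f6140b237a7aac12
  after D4: wrote 4B at 0x0e = 24e0140b
query mem[0x28]=0x9a, mem[0x0f]=0xe0, mem[0x0d]=0x14, mem[0x00]=0xe7, mem[0x10]=0x14

MEM[0x28,0x0f,0x0d,0x00,0x10] = 9a e0 14 e7 14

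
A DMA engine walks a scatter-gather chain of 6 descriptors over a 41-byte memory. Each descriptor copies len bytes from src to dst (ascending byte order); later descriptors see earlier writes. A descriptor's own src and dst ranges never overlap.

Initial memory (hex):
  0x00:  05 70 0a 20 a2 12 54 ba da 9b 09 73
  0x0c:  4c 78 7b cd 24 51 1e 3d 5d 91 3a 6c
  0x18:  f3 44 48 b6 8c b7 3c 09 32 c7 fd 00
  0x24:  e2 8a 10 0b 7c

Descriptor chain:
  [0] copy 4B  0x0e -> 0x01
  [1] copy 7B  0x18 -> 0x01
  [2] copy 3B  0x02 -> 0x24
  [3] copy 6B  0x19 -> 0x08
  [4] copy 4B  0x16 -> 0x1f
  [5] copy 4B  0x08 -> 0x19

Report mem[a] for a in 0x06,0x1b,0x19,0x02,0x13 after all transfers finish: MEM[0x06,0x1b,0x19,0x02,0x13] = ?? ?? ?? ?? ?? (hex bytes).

#0 dst[0x01+4] := {0x7b,0xcd,0x24,0x51}
#1 dst[0x01+7] := {0xf3,0x44,0x48,0xb6,0x8c,0xb7,0x3c}
#2 dst[0x24+3] := {0x44,0x48,0xb6}
#3 dst[0x08+6] := {0x44,0x48,0xb6,0x8c,0xb7,0x3c}
#4 dst[0x1f+4] := {0x3a,0x6c,0xf3,0x44}
#5 dst[0x19+4] := {0x44,0x48,0xb6,0x8c}
query mem[0x06]=0xb7, mem[0x1b]=0xb6, mem[0x19]=0x44, mem[0x02]=0x44, mem[0x13]=0x3d

MEM[0x06,0x1b,0x19,0x02,0x13] = b7 b6 44 44 3d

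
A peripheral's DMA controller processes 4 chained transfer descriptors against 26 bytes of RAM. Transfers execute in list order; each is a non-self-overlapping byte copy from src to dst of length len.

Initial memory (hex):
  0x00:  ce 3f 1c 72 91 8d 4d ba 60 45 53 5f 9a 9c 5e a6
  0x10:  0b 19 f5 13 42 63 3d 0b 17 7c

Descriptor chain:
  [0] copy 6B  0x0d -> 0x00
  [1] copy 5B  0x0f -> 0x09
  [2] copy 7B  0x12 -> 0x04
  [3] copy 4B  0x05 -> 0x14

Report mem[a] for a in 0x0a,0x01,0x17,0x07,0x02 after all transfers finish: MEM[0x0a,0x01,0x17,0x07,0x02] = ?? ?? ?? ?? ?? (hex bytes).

MEM[0x0a,0x01,0x17,0x07,0x02] = 17 5e 3d 63 a6

  after D0: wrote 6B at 0x00 = 9c5ea60b19f5
  after D1: wrote 5B at 0x09 = a60b19f513
  after D2: wrote 7B at 0x04 = f51342633d0b17
  after D3: wrote 4B at 0x14 = 1342633d
query mem[0x0a]=0x17, mem[0x01]=0x5e, mem[0x17]=0x3d, mem[0x07]=0x63, mem[0x02]=0xa6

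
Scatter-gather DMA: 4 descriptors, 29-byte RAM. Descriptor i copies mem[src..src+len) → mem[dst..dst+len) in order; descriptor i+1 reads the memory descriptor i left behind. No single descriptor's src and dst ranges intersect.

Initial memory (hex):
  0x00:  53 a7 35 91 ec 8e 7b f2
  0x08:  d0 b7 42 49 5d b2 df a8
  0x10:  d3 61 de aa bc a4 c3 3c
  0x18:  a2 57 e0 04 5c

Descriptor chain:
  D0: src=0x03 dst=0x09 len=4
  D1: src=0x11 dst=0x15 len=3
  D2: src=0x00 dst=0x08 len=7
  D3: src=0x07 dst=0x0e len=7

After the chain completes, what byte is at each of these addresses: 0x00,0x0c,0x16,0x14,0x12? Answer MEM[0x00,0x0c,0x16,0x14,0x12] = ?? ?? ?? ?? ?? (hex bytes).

#0 dst[0x09+4] := {0x91,0xec,0x8e,0x7b}
#1 dst[0x15+3] := {0x61,0xde,0xaa}
#2 dst[0x08+7] := {0x53,0xa7,0x35,0x91,0xec,0x8e,0x7b}
#3 dst[0x0e+7] := {0xf2,0x53,0xa7,0x35,0x91,0xec,0x8e}
query mem[0x00]=0x53, mem[0x0c]=0xec, mem[0x16]=0xde, mem[0x14]=0x8e, mem[0x12]=0x91

MEM[0x00,0x0c,0x16,0x14,0x12] = 53 ec de 8e 91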